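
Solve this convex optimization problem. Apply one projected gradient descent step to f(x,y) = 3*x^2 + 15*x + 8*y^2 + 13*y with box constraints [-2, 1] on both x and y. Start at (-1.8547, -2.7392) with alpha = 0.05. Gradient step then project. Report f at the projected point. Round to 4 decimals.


Step 1: Compute gradient at (-1.8547, -2.7392).
grad_x = 2*3*-1.8547 + 15 = 3.8718
grad_y = 2*8*-2.7392 + 13 = -30.8272
Step 2: Gradient step.
x_raw = -1.8547 - 0.05*3.8718 = -2.0483
y_raw = -2.7392 - 0.05*-30.8272 = -1.1978
Step 3: Project onto [-2, 1].
x_proj = clip(-2.0483) = -2.0
y_proj = clip(-1.1978) = -1.1978
Step 4: Evaluate f.
f(-2.0, -1.1978) = -22.0934


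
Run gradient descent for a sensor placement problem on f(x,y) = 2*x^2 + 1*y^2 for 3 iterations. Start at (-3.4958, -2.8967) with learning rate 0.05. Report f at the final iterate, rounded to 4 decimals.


Gradient descent on f(x,y) = 2*x^2 + 1*y^2.
Starting point: (-3.4958, -2.8967), alpha = 0.05
Step 1: grad_x = 2*2*-3.4958 = -13.9832, grad_y = 2*1*-2.8967 = -5.7934
  x_1 = -3.4958 - 0.05*-13.9832 = -2.7966
  y_1 = -2.8967 - 0.05*-5.7934 = -2.607
Step 2: grad_x = 2*2*-2.7966 = -11.1866, grad_y = 2*1*-2.607 = -5.2141
  x_2 = -2.7966 - 0.05*-11.1866 = -2.2373
  y_2 = -2.607 - 0.05*-5.2141 = -2.3463
Step 3: grad_x = 2*2*-2.2373 = -8.9492, grad_y = 2*1*-2.3463 = -4.6927
  x_3 = -2.2373 - 0.05*-8.9492 = -1.7898
  y_3 = -2.3463 - 0.05*-4.6927 = -2.1117
f(-1.7898, -2.1117) = 2*(-1.7898)^2 + 1*(-2.1117)^2 = 10.8664


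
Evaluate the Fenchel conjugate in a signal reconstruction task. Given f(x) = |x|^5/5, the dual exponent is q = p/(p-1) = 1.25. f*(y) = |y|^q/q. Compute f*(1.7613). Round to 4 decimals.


The conjugate exponent q satisfies 1/p + 1/q = 1.
p = 5, so q = 5/(5 - 1) = 1.25
|y|^q = 1.7613^1.25 = 2.029
f*(1.7613) = 2.029 / 1.25 = 1.6232


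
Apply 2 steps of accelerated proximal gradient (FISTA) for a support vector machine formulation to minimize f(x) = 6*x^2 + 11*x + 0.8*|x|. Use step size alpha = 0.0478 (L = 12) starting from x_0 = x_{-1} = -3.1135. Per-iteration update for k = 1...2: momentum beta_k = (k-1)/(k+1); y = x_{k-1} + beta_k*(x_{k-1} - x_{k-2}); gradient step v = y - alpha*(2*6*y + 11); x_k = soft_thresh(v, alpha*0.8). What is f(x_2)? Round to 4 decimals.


FISTA on f(x) = 6*x^2 + 11*x + 0.8*|x|
L = 12, alpha = 0.0478
Iteration 1: beta = 0.0, y = -3.1135 + 0.0*(-3.1135 + 3.1135) = -3.1135
  grad(y) = -26.362, v = y - alpha*grad = -1.8534
  prox(v) = soft_thresh(-1.8534, 0.0382) = -1.8152
Iteration 2: beta = 0.3333, y = -1.8152 + 0.3333*(-1.8152 + 3.1135) = -1.3824
  grad(y) = -5.5885, v = y - alpha*grad = -1.1152
  prox(v) = soft_thresh(-1.1152, 0.0382) = -1.077
f(x_2) = 6*(-1.077)^2 + 11*(-1.077) + 0.8*|-1.077| = -4.0258


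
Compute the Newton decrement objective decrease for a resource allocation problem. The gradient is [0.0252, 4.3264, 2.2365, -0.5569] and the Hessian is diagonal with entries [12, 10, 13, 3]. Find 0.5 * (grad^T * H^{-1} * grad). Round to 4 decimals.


Step 1: H is diagonal, so H^(-1) * g = [0.0021, 0.4326, 0.172, -0.1856].
Step 2: g^T H^(-1) g = sum_i g_i^2 / H_ii
  = (0.0252)^2/12 + (4.3264)^2/10 + (2.2365)^2/13 + (-0.5569)^2/3
  = 0.0001 + 1.8718 + 0.3848 + 0.1034 = 2.36
Step 3: Objective decrease = 0.5 * g^T H^(-1) g = 1.18


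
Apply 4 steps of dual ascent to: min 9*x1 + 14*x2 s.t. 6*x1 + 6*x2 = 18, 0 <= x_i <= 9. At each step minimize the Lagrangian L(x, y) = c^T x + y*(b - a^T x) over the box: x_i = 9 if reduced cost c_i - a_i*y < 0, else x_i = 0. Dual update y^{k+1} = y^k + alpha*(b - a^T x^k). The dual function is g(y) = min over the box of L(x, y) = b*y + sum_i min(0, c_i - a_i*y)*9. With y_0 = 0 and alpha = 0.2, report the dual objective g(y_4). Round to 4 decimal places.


Dual ascent for LP: min 9*x1 + 14*x2, 6*x1 + 6*x2 = 18, 0 <= x_i <= 9
Step 1: y^k = 0.0, reduced costs: (9.0, 14.0)
  x^k = (0.0, 0.0), subgradient = b - a^T x = 18.0
  y^{k+1} = 0.0 + 0.2*18.0 = 3.6
Step 2: y^k = 3.6, reduced costs: (-12.6, -7.6)
  x^k = (9.0, 9.0), subgradient = b - a^T x = -90.0
  y^{k+1} = 3.6 + 0.2*-90.0 = -14.4
Step 3: y^k = -14.4, reduced costs: (95.4, 100.4)
  x^k = (0.0, 0.0), subgradient = b - a^T x = 18.0
  y^{k+1} = -14.4 + 0.2*18.0 = -10.8
Step 4: y^k = -10.8, reduced costs: (73.8, 78.8)
  x^k = (0.0, 0.0), subgradient = b - a^T x = 18.0
  y^{k+1} = -10.8 + 0.2*18.0 = -7.2
Dual objective at y_4 = -7.2: reduced costs (52.2, 57.2), box minimizer x = (0.0, 0.0)
g(y_4) = b*y + (c1 - a1*y)*x1 + (c2 - a2*y)*x2 = 18*(-7.2) + 52.2*0.0 + 57.2*0.0 = -129.6 + 0.0 + 0.0 = -129.6


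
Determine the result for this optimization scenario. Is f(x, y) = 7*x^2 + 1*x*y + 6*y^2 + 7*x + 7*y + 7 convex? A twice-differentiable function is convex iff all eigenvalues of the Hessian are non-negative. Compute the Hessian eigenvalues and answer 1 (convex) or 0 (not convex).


The Hessian of f(x,y) = 7*x^2 + 1*x*y + 6*y^2 + 7*x + 7*y + 7 is:
H = [[14, 1], [1, 12]]
Trace = 14 + 12 = 26
Determinant = 14*12 - (1)^2 = 167
Discriminant = (26)^2 - 4*167 = 8.0
Eigenvalues: lambda_1 = 11.5858, lambda_2 = 14.4142
The function is convex.

1


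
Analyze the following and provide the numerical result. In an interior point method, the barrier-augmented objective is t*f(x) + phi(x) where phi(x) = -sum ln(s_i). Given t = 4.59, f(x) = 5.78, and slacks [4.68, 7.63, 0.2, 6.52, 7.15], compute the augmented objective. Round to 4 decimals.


Step 1: Compute log-barrier.
ln values: [1.5433, 2.0321, -1.6094, 1.8749, 1.9671]
phi = -(1.5433 + 2.0321 - 1.6094 + 1.8749 + 1.9671) = -5.8079
Step 2: Compute augmented objective.
t*f(x) = 4.59*5.78 = 26.5302
Total = 26.5302 - 5.8079 = 20.7223


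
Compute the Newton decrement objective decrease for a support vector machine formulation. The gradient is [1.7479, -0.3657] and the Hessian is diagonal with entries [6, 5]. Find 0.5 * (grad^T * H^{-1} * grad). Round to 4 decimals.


Step 1: H is diagonal, so H^(-1) * g = [0.2913, -0.0731].
Step 2: g^T H^(-1) g = sum_i g_i^2 / H_ii
  = (1.7479)^2/6 + (-0.3657)^2/5
  = 0.5092 + 0.0267 = 0.5359
Step 3: Objective decrease = 0.5 * g^T H^(-1) g = 0.268


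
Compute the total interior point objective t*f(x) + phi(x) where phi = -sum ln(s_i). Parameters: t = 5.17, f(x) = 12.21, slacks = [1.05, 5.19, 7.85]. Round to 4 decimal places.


Step 1: Compute log-barrier.
ln values: [0.0488, 1.6467, 2.0605]
phi = -(0.0488 + 1.6467 + 2.0605) = -3.756
Step 2: Compute augmented objective.
t*f(x) = 5.17*12.21 = 63.1257
Total = 63.1257 - 3.756 = 59.3697


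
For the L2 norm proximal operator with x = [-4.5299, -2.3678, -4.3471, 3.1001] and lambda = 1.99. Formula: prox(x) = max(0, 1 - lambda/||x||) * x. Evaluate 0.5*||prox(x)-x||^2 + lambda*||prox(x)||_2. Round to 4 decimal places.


Step 1: Compute ||x||.
||x|| = 7.3915
Step 2: Compute scaling factor.
scale = max(0, 1 - 1.99/7.3915) = 0.7308
Step 3: prox(x) = [-3.3103, -1.7303, -3.1767, 2.2655]
||prox(x)|| = 5.4015
Step 4: Proximal objective.
0.5*||prox-x||^2 = 1.9801
lambda*||prox|| = 10.749
Total = 12.729


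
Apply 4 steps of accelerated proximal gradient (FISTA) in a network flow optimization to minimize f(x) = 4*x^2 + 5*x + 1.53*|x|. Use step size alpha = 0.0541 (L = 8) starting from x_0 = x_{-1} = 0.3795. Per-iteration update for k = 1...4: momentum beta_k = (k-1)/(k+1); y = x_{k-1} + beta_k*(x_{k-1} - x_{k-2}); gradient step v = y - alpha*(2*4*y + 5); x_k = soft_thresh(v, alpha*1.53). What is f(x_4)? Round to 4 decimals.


FISTA on f(x) = 4*x^2 + 5*x + 1.53*|x|
L = 8, alpha = 0.0541
Iteration 1: beta = 0.0, y = 0.3795 + 0.0*(0.3795 - 0.3795) = 0.3795
  grad(y) = 8.036, v = y - alpha*grad = -0.0552
  prox(v) = soft_thresh(-0.0552, 0.0828) = 0.0
Iteration 2: beta = 0.3333, y = 0.0 + 0.3333*(0.0 - 0.3795) = -0.1265
  grad(y) = 3.988, v = y - alpha*grad = -0.3423
  prox(v) = soft_thresh(-0.3423, 0.0828) = -0.2595
Iteration 3: beta = 0.5, y = -0.2595 + 0.5*(-0.2595 - 0.0) = -0.3892
  grad(y) = 1.8863, v = y - alpha*grad = -0.4913
  prox(v) = soft_thresh(-0.4913, 0.0828) = -0.4085
Iteration 4: beta = 0.6, y = -0.4085 + 0.6*(-0.4085 + 0.2595) = -0.4979
  grad(y) = 1.0168, v = y - alpha*grad = -0.5529
  prox(v) = soft_thresh(-0.5529, 0.0828) = -0.4701
f(x_4) = 4*(-0.4701)^2 + 5*(-0.4701) + 1.53*|-0.4701| = -0.7473


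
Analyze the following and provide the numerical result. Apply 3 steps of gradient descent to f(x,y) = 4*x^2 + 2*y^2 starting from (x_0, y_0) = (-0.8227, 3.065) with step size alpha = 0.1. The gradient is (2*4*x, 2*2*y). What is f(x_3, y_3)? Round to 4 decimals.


Gradient descent on f(x,y) = 4*x^2 + 2*y^2.
Starting point: (-0.8227, 3.065), alpha = 0.1
Step 1: grad_x = 2*4*-0.8227 = -6.5816, grad_y = 2*2*3.065 = 12.26
  x_1 = -0.8227 - 0.1*-6.5816 = -0.1645
  y_1 = 3.065 - 0.1*12.26 = 1.839
Step 2: grad_x = 2*4*-0.1645 = -1.3163, grad_y = 2*2*1.839 = 7.356
  x_2 = -0.1645 - 0.1*-1.3163 = -0.0329
  y_2 = 1.839 - 0.1*7.356 = 1.1034
Step 3: grad_x = 2*4*-0.0329 = -0.2633, grad_y = 2*2*1.1034 = 4.4136
  x_3 = -0.0329 - 0.1*-0.2633 = -0.0066
  y_3 = 1.1034 - 0.1*4.4136 = 0.662
f(-0.0066, 0.662) = 4*(-0.0066)^2 + 2*0.662^2 = 0.8768


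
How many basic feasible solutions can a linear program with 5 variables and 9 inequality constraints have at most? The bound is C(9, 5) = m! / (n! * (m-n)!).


Each vertex corresponds to some choice of n active constraints out of m, so the number of vertices is at most C(m, n) = m! / (n!(m-n)!).
m = 9, n = 5
Numerator: 9 * 8 * 7 * 6 * 5
Denominator: 5! = 120
C(9, 5) = 126


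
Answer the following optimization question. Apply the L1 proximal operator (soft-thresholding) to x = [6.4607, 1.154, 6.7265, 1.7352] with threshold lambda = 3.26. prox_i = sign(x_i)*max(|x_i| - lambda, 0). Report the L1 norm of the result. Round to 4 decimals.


Soft-thresholding with lambda = 3.26:
prox(6.4607) = sign(6.4607)*max(|6.4607| - 3.26, 0) = 3.2007
prox(1.154) = sign(1.154)*max(|1.154| - 3.26, 0) = 0.0
prox(6.7265) = sign(6.7265)*max(|6.7265| - 3.26, 0) = 3.4665
prox(1.7352) = sign(1.7352)*max(|1.7352| - 3.26, 0) = 0.0
prox(x) = [3.2007, 0.0, 3.4665, 0.0]
||prox(x)||_1 = 3.2007 + 0.0 + 3.4665 + 0.0 = 6.6672


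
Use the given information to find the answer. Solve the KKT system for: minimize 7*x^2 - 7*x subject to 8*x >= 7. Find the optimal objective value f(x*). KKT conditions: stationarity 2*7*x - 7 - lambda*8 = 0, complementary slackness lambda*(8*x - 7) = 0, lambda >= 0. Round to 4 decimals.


Step 1: Try lambda = 0 (constraint inactive).
x_unc = 7/(2*7) = 0.5
Check: 8*0.5 = 4.0 < 7 -- violated!
Step 2: Constraint must be active: 8*x = 7
x* = 7/8 = 0.875
lambda = (2*7*0.875 - 7)/8 = 0.6563
Step 3: Compute optimal value.
f(x*) = 7*0.875^2 - 7*0.875 = -0.7656


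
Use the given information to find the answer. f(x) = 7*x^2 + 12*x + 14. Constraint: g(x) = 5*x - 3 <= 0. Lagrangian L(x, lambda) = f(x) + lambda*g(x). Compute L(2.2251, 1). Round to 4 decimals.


Step 1: Evaluate f(x).
f(2.2251) = 7*2.2251^2 + 12*2.2251 + 14 = 75.3587
Step 2: Evaluate g(x).
g(2.2251) = 5*2.2251 - 3 = 8.1255
Step 3: Compute Lagrangian.
L = 75.3587 + 1*8.1255 = 83.4842


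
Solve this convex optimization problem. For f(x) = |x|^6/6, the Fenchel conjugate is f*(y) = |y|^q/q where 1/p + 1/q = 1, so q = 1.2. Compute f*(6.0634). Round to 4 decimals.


The conjugate exponent q satisfies 1/p + 1/q = 1.
p = 6, so q = 6/(6 - 1) = 1.2
|y|^q = 6.0634^1.2 = 8.6948
f*(6.0634) = 8.6948 / 1.2 = 7.2457


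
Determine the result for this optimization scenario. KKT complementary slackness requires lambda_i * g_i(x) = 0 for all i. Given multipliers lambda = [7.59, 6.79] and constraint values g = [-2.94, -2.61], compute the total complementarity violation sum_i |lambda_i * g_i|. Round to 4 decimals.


KKT complementary slackness check:
lambda_1 * g_1 = 7.59 * -2.94 = -22.3146
lambda_2 * g_2 = 6.79 * -2.61 = -17.7219
Total violation = 22.3146 + 17.7219 = 40.0365


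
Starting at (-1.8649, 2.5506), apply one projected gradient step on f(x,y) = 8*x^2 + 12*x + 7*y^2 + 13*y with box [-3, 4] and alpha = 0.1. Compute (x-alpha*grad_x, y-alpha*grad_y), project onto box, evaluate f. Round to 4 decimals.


Step 1: Compute gradient at (-1.8649, 2.5506).
grad_x = 2*8*-1.8649 + 12 = -17.8384
grad_y = 2*7*2.5506 + 13 = 48.7084
Step 2: Gradient step.
x_raw = -1.8649 - 0.1*-17.8384 = -0.0811
y_raw = 2.5506 - 0.1*48.7084 = -2.3202
Step 3: Project onto [-3, 4].
x_proj = clip(-0.0811) = -0.0811
y_proj = clip(-2.3202) = -2.3202
Step 4: Evaluate f.
f(-0.0811, -2.3202) = 6.6013


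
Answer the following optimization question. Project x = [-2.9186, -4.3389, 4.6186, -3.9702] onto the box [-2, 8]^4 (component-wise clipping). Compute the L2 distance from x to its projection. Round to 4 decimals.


Project each component onto [-2, 8].
clip(-2.9186) = -2.0, clip(-4.3389) = -2.0, clip(4.6186) = 4.6186, clip(-3.9702) = -2.0
Projection = [-2.0, -2.0, 4.6186, -2.0]
Squared diffs: [0.8438, 5.4705, 0.0, 3.8817]
Distance = sqrt(10.196) = 3.1931


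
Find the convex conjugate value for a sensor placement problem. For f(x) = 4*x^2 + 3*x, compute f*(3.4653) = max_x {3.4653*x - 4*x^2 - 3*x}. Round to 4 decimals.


f*(y) = sup_x {y*x - a*x^2 - b*x} = sup_x {(y-b)*x - a*x^2}
FOC: (y - b) - 2a*x = 0 => x* = (y - b)/(2a)
x* = (3.4653 - 3)/(2*4) = 0.0582
f*(3.4653) = (y-b)^2/(4a) = (3.4653 - 3)^2/(4*4)
= 0.2165/16 = 0.0135


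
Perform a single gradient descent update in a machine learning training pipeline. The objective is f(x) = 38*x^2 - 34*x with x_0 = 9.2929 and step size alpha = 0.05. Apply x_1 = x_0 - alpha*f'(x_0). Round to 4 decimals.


We compute the gradient at x_0 and apply the update.
f'(x) = 76*x - 34
f'(9.2929) = 76*9.2929 - 34 = 672.2604
x_1 = 9.2929 - 0.05*672.2604 = -24.3201


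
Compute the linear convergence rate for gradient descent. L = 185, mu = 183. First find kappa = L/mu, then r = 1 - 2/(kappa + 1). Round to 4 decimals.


Step 1: Compute the condition number.
kappa = L/mu = 185/183 = 1.0109
Step 2: Compute the convergence rate.
r = 1 - 2/(kappa + 1) = 1 - 2*mu/(L + mu) = (L - mu)/(L + mu) = 2/368 = 0.0054


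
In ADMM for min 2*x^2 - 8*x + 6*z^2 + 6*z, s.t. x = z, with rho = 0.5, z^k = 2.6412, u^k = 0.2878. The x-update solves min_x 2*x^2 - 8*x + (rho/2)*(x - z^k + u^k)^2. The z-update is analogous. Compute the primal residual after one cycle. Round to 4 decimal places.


ADMM iteration with rho = 0.5, z^k = 2.6412, u^k = 0.2878
Step 1: x-update.
Minimize 2*x^2 - 8*x + (0.5/2)*(x - 2.6412 + 0.2878)^2
FOC: (2*2 + 0.5)*x = 8 + 0.5*(2.6412 - 0.2878)
x^{k+1} = 2.0393
Step 2: z-update.
Minimize 6*z^2 + 6*z + (0.5/2)*(2.0393 - z + 0.2878)^2
FOC: (2*6 + 0.5)*z = -6 + 0.5*(2.0393 + 0.2878)
z^{k+1} = -0.3869
Step 3: u-update.
u^{k+1} = 0.2878 + 2.0393 + 0.3869 = 2.714
Step 4: Primal residual = |2.0393 + 0.3869| = 2.4262


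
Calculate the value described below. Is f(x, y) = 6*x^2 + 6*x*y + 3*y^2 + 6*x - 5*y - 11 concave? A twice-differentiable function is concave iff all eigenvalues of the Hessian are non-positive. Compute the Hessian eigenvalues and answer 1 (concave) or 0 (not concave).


The Hessian of f(x,y) = 6*x^2 + 6*x*y + 3*y^2 + 6*x - 5*y - 11 is:
H = [[12, 6], [6, 6]]
Trace = 12 + 6 = 18
Determinant = 12*6 - (6)^2 = 36
Discriminant = (18)^2 - 4*36 = 180.0
Eigenvalues: lambda_1 = 2.2918, lambda_2 = 15.7082
The function is not concave.

0


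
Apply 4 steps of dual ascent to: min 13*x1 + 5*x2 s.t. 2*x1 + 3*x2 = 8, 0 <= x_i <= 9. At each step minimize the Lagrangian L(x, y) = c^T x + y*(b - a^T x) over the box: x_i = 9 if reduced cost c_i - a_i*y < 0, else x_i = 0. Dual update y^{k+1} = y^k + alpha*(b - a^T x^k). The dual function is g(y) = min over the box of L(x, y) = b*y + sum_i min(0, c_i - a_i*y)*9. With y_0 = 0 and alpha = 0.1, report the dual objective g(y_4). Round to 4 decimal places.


Dual ascent for LP: min 13*x1 + 5*x2, 2*x1 + 3*x2 = 8, 0 <= x_i <= 9
Step 1: y^k = 0.0, reduced costs: (13.0, 5.0)
  x^k = (0.0, 0.0), subgradient = b - a^T x = 8.0
  y^{k+1} = 0.0 + 0.1*8.0 = 0.8
Step 2: y^k = 0.8, reduced costs: (11.4, 2.6)
  x^k = (0.0, 0.0), subgradient = b - a^T x = 8.0
  y^{k+1} = 0.8 + 0.1*8.0 = 1.6
Step 3: y^k = 1.6, reduced costs: (9.8, 0.2)
  x^k = (0.0, 0.0), subgradient = b - a^T x = 8.0
  y^{k+1} = 1.6 + 0.1*8.0 = 2.4
Step 4: y^k = 2.4, reduced costs: (8.2, -2.2)
  x^k = (0.0, 9.0), subgradient = b - a^T x = -19.0
  y^{k+1} = 2.4 + 0.1*-19.0 = 0.5
Dual objective at y_4 = 0.5: reduced costs (12.0, 3.5), box minimizer x = (0.0, 0.0)
g(y_4) = b*y + (c1 - a1*y)*x1 + (c2 - a2*y)*x2 = 8*0.5 + 12.0*0.0 + 3.5*0.0 = 4.0 + 0.0 + 0.0 = 4.0


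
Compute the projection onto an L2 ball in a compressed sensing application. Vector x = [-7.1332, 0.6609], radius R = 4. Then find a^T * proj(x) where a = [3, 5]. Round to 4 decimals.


Step 1: Compute ||x|| (intermediates to 6 decimals).
||x|| = sqrt((-7.1332)^2 + 0.6609^2) = 7.163751
Step 2: Project.
Since ||x|| > R, scale = R/||x|| = 4/7.163751 = 0.558367, proj(x) = scale * x
proj(x) = [-3.982943, 0.369025]
Step 3: Dot product.
a^T * proj(x) = 3*(-3.982943) + 5*0.369025 = -10.1037


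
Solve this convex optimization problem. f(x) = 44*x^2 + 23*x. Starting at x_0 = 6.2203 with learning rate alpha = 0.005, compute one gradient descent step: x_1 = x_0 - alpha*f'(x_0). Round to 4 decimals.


We compute the gradient at x_0 and apply the update.
f'(x) = 88*x + 23
f'(6.2203) = 88*6.2203 + 23 = 570.3864
x_1 = 6.2203 - 0.005*570.3864 = 3.3684


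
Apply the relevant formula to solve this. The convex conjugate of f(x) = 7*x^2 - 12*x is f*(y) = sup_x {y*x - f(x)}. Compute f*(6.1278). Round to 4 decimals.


f*(y) = sup_x {y*x - a*x^2 - b*x} = sup_x {(y-b)*x - a*x^2}
FOC: (y - b) - 2a*x = 0 => x* = (y - b)/(2a)
x* = (6.1278 + 12)/(2*7) = 1.2948
f*(6.1278) = (y-b)^2/(4a) = (6.1278 + 12)^2/(4*7)
= 328.6171/28 = 11.7363


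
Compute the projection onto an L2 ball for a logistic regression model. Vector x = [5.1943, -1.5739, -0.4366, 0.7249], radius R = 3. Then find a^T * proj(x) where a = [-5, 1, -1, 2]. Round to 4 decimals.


Step 1: Compute ||x|| (intermediates to 6 decimals).
||x|| = sqrt(5.1943^2 + (-1.5739)^2 + (-0.4366)^2 + 0.7249^2) = 5.493088
Step 2: Project.
Since ||x|| > R, scale = R/||x|| = 3/5.493088 = 0.546141, proj(x) = scale * x
proj(x) = [2.83682, -0.859571, -0.238445, 0.395898]
Step 3: Dot product.
a^T * proj(x) = -5*2.83682 + 1*(-0.859571) - 1*(-0.238445) + 2*0.395898 = -14.0134


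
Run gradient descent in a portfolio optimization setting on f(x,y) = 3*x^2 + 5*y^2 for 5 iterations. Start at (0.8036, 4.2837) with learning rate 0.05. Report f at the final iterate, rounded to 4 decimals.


Gradient descent on f(x,y) = 3*x^2 + 5*y^2.
Starting point: (0.8036, 4.2837), alpha = 0.05
Step 1: grad_x = 2*3*0.8036 = 4.8216, grad_y = 2*5*4.2837 = 42.837
  x_1 = 0.8036 - 0.05*4.8216 = 0.5625
  y_1 = 4.2837 - 0.05*42.837 = 2.1419
Step 2: grad_x = 2*3*0.5625 = 3.3751, grad_y = 2*5*2.1419 = 21.4185
  x_2 = 0.5625 - 0.05*3.3751 = 0.3938
  y_2 = 2.1419 - 0.05*21.4185 = 1.0709
Step 3: grad_x = 2*3*0.3938 = 2.3626, grad_y = 2*5*1.0709 = 10.7093
  x_3 = 0.3938 - 0.05*2.3626 = 0.2756
  y_3 = 1.0709 - 0.05*10.7093 = 0.5355
Step 4: grad_x = 2*3*0.2756 = 1.6538, grad_y = 2*5*0.5355 = 5.3546
  x_4 = 0.2756 - 0.05*1.6538 = 0.1929
  y_4 = 0.5355 - 0.05*5.3546 = 0.2677
Step 5: grad_x = 2*3*0.1929 = 1.1577, grad_y = 2*5*0.2677 = 2.6773
  x_5 = 0.1929 - 0.05*1.1577 = 0.1351
  y_5 = 0.2677 - 0.05*2.6773 = 0.1339
f(0.1351, 0.1339) = 3*0.1351^2 + 5*0.1339^2 = 0.1443


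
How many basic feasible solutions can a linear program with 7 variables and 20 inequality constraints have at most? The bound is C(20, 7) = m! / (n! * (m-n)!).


Each vertex corresponds to some choice of n active constraints out of m, so the number of vertices is at most C(m, n) = m! / (n!(m-n)!).
m = 20, n = 7
Numerator: 20 * 19 * 18 * 17 * 16 * 15 * 14
Denominator: 7! = 5040
C(20, 7) = 77520


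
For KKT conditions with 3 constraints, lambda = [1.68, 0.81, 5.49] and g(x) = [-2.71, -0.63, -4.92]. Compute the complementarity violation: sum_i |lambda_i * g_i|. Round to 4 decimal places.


KKT complementary slackness check:
lambda_1 * g_1 = 1.68 * -2.71 = -4.5528
lambda_2 * g_2 = 0.81 * -0.63 = -0.5103
lambda_3 * g_3 = 5.49 * -4.92 = -27.0108
Total violation = 4.5528 + 0.5103 + 27.0108 = 32.0739


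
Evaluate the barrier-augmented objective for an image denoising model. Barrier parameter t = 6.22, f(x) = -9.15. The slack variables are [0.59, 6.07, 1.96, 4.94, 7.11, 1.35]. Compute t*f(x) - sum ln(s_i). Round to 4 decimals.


Step 1: Compute log-barrier.
ln values: [-0.5276, 1.8034, 0.6729, 1.5974, 1.9615, 0.3001]
phi = -(-0.5276 + 1.8034 + 0.6729 + 1.5974 + 1.9615 + 0.3001) = -5.8076
Step 2: Compute augmented objective.
t*f(x) = 6.22*-9.15 = -56.913
Total = -56.913 - 5.8076 = -62.7206


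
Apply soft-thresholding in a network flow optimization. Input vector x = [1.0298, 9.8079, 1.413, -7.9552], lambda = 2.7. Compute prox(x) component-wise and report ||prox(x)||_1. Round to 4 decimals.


Soft-thresholding with lambda = 2.7:
prox(1.0298) = sign(1.0298)*max(|1.0298| - 2.7, 0) = 0.0
prox(9.8079) = sign(9.8079)*max(|9.8079| - 2.7, 0) = 7.1079
prox(1.413) = sign(1.413)*max(|1.413| - 2.7, 0) = 0.0
prox(-7.9552) = sign(-7.9552)*max(|-7.9552| - 2.7, 0) = -5.2552
prox(x) = [0.0, 7.1079, 0.0, -5.2552]
||prox(x)||_1 = 0.0 + 7.1079 + 0.0 + 5.2552 = 12.3631


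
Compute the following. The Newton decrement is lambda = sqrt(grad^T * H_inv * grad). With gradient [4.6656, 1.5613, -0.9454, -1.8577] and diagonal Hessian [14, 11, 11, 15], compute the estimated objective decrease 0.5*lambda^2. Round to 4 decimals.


Step 1: H is diagonal, so H^(-1) * g = [0.3333, 0.1419, -0.0859, -0.1238].
Step 2: g^T H^(-1) g = sum_i g_i^2 / H_ii
  = (4.6656)^2/14 + (1.5613)^2/11 + (-0.9454)^2/11 + (-1.8577)^2/15
  = 1.5548 + 0.2216 + 0.0813 + 0.2301 = 2.0878
Step 3: Objective decrease = 0.5 * g^T H^(-1) g = 1.0439


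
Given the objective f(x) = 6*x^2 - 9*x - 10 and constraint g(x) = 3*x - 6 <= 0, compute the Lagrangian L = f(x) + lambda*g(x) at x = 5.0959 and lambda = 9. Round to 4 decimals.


Step 1: Evaluate f(x).
f(5.0959) = 6*5.0959^2 - 9*5.0959 - 10 = 99.9461
Step 2: Evaluate g(x).
g(5.0959) = 3*5.0959 - 6 = 9.2877
Step 3: Compute Lagrangian.
L = 99.9461 + 9*9.2877 = 183.5354


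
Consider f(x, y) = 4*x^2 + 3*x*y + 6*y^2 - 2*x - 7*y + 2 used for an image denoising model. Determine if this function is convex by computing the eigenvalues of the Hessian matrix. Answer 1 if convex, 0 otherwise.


The Hessian of f(x,y) = 4*x^2 + 3*x*y + 6*y^2 - 2*x - 7*y + 2 is:
H = [[8, 3], [3, 12]]
Trace = 8 + 12 = 20
Determinant = 8*12 - (3)^2 = 87
Discriminant = (20)^2 - 4*87 = 52.0
Eigenvalues: lambda_1 = 6.3944, lambda_2 = 13.6056
The function is convex.

1


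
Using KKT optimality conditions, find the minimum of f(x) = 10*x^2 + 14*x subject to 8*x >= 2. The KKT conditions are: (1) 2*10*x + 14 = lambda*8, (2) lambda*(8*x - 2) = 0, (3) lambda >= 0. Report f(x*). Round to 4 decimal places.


Step 1: Try lambda = 0 (constraint inactive).
x_unc = -14/(2*10) = -0.7
Check: 8*-0.7 = -5.6 < 2 -- violated!
Step 2: Constraint must be active: 8*x = 2
x* = 2/8 = 0.25
lambda = (2*10*0.25 + 14)/8 = 2.375
Step 3: Compute optimal value.
f(x*) = 10*0.25^2 + 14*0.25 = 4.125


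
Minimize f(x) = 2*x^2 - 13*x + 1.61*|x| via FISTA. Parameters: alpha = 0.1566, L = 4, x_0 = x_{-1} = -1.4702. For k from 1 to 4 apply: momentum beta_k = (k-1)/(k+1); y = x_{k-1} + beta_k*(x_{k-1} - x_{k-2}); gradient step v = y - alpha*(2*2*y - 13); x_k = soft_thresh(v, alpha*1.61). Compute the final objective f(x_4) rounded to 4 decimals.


FISTA on f(x) = 2*x^2 - 13*x + 1.61*|x|
L = 4, alpha = 0.1566
Iteration 1: beta = 0.0, y = -1.4702 + 0.0*(-1.4702 + 1.4702) = -1.4702
  grad(y) = -18.8808, v = y - alpha*grad = 1.4865
  prox(v) = soft_thresh(1.4865, 0.2521) = 1.2344
Iteration 2: beta = 0.3333, y = 1.2344 + 0.3333*(1.2344 + 1.4702) = 2.1359
  grad(y) = -4.4562, v = y - alpha*grad = 2.8338
  prox(v) = soft_thresh(2.8338, 0.2521) = 2.5817
Iteration 3: beta = 0.5, y = 2.5817 + 0.5*(2.5817 - 1.2344) = 3.2553
  grad(y) = 0.0212, v = y - alpha*grad = 3.252
  prox(v) = soft_thresh(3.252, 0.2521) = 2.9999
Iteration 4: beta = 0.6, y = 2.9999 + 0.6*(2.9999 - 2.5817) = 3.2508
  grad(y) = 0.0031, v = y - alpha*grad = 3.2503
  prox(v) = soft_thresh(3.2503, 0.2521) = 2.9982
f(x_4) = 2*2.9982^2 - 13*2.9982 + 1.61*|2.9982| = -16.1711


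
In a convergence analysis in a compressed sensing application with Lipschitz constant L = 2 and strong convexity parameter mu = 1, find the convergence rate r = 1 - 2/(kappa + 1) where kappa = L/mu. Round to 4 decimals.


Step 1: Compute the condition number.
kappa = L/mu = 2/1 = 2.0
Step 2: Compute the convergence rate.
r = 1 - 2/(kappa + 1) = 1 - 2*mu/(L + mu) = (L - mu)/(L + mu) = 1/3 = 0.3333


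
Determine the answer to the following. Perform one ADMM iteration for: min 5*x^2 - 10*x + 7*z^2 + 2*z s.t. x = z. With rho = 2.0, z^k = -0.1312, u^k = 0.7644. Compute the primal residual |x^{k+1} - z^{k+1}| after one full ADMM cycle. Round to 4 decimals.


ADMM iteration with rho = 2.0, z^k = -0.1312, u^k = 0.7644
Step 1: x-update.
Minimize 5*x^2 - 10*x + (2.0/2)*(x + 0.1312 + 0.7644)^2
FOC: (2*5 + 2.0)*x = 10 + 2.0*(-0.1312 - 0.7644)
x^{k+1} = 0.6841
Step 2: z-update.
Minimize 7*z^2 + 2*z + (2.0/2)*(0.6841 - z + 0.7644)^2
FOC: (2*7 + 2.0)*z = -2 + 2.0*(0.6841 + 0.7644)
z^{k+1} = 0.0561
Step 3: u-update.
u^{k+1} = 0.7644 + 0.6841 - 0.0561 = 1.3924
Step 4: Primal residual = |0.6841 - 0.0561| = 0.628


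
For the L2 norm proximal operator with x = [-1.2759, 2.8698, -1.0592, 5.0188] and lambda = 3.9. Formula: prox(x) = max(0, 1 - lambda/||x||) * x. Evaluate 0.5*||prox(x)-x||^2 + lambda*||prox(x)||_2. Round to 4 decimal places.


Step 1: Compute ||x||.
||x|| = 6.0145
Step 2: Compute scaling factor.
scale = max(0, 1 - 3.9/6.0145) = 0.3516
Step 3: prox(x) = [-0.4486, 1.0089, -0.3724, 1.7644]
||prox(x)|| = 2.1145
Step 4: Proximal objective.
0.5*||prox-x||^2 = 7.605
lambda*||prox|| = 8.2466
Total = 15.8515


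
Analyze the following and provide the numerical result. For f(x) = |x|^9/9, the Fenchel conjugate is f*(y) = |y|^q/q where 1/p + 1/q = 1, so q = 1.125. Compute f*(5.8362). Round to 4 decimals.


The conjugate exponent q satisfies 1/p + 1/q = 1.
p = 9, so q = 9/(9 - 1) = 1.125
|y|^q = 5.8362^1.125 = 7.2761
f*(5.8362) = 7.2761 / 1.125 = 6.4676


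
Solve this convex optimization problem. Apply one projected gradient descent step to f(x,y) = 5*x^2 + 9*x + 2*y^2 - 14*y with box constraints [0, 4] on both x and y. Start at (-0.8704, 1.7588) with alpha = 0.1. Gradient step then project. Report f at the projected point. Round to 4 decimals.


Step 1: Compute gradient at (-0.8704, 1.7588).
grad_x = 2*5*-0.8704 + 9 = 0.296
grad_y = 2*2*1.7588 - 14 = -6.9648
Step 2: Gradient step.
x_raw = -0.8704 - 0.1*0.296 = -0.9
y_raw = 1.7588 - 0.1*-6.9648 = 2.4553
Step 3: Project onto [0, 4].
x_proj = clip(-0.9) = 0.0
y_proj = clip(2.4553) = 2.4553
Step 4: Evaluate f.
f(0.0, 2.4553) = -22.3171


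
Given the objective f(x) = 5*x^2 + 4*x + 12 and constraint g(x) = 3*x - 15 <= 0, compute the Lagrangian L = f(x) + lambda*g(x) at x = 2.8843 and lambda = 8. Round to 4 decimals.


Step 1: Evaluate f(x).
f(2.8843) = 5*2.8843^2 + 4*2.8843 + 12 = 65.1331
Step 2: Evaluate g(x).
g(2.8843) = 3*2.8843 - 15 = -6.3471
Step 3: Compute Lagrangian.
L = 65.1331 + 8*-6.3471 = 14.3563


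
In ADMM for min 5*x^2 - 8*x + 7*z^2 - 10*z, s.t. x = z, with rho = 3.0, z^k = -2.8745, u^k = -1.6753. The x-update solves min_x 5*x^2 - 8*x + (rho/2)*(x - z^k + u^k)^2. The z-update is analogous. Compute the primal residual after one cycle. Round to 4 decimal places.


ADMM iteration with rho = 3.0, z^k = -2.8745, u^k = -1.6753
Step 1: x-update.
Minimize 5*x^2 - 8*x + (3.0/2)*(x + 2.8745 - 1.6753)^2
FOC: (2*5 + 3.0)*x = 8 + 3.0*(-2.8745 + 1.6753)
x^{k+1} = 0.3386
Step 2: z-update.
Minimize 7*z^2 - 10*z + (3.0/2)*(0.3386 - z - 1.6753)^2
FOC: (2*7 + 3.0)*z = 10 + 3.0*(0.3386 - 1.6753)
z^{k+1} = 0.3524
Step 3: u-update.
u^{k+1} = -1.6753 + 0.3386 - 0.3524 = -1.689
Step 4: Primal residual = |0.3386 - 0.3524| = 0.0137


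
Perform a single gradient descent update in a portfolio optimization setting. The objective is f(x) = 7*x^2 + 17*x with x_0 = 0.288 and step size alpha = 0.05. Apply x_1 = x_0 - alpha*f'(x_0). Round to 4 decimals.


We compute the gradient at x_0 and apply the update.
f'(x) = 14*x + 17
f'(0.288) = 14*0.288 + 17 = 21.032
x_1 = 0.288 - 0.05*21.032 = -0.7636


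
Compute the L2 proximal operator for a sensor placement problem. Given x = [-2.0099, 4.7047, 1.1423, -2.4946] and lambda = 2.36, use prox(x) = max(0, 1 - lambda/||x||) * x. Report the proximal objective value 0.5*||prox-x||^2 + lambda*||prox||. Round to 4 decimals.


Step 1: Compute ||x||.
||x|| = 5.8053
Step 2: Compute scaling factor.
scale = max(0, 1 - 2.36/5.8053) = 0.5935
Step 3: prox(x) = [-1.1928, 2.7921, 0.6779, -1.4805]
||prox(x)|| = 3.4453
Step 4: Proximal objective.
0.5*||prox-x||^2 = 2.7848
lambda*||prox|| = 8.1309
Total = 10.9158


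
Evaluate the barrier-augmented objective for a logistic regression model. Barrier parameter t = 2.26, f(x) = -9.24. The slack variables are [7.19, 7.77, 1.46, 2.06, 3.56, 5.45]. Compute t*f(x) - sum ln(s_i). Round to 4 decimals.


Step 1: Compute log-barrier.
ln values: [1.9727, 2.0503, 0.3784, 0.7227, 1.2698, 1.6956]
phi = -(1.9727 + 2.0503 + 0.3784 + 0.7227 + 1.2698 + 1.6956) = -8.0895
Step 2: Compute augmented objective.
t*f(x) = 2.26*-9.24 = -20.8824
Total = -20.8824 - 8.0895 = -28.9719


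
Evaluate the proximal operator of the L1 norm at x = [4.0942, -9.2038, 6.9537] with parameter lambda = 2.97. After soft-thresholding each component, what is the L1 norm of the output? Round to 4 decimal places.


Soft-thresholding with lambda = 2.97:
prox(4.0942) = sign(4.0942)*max(|4.0942| - 2.97, 0) = 1.1242
prox(-9.2038) = sign(-9.2038)*max(|-9.2038| - 2.97, 0) = -6.2338
prox(6.9537) = sign(6.9537)*max(|6.9537| - 2.97, 0) = 3.9837
prox(x) = [1.1242, -6.2338, 3.9837]
||prox(x)||_1 = 1.1242 + 6.2338 + 3.9837 = 11.3417


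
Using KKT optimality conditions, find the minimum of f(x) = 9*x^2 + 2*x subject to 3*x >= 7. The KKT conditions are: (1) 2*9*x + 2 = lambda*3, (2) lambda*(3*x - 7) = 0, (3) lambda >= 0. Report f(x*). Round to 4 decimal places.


Step 1: Try lambda = 0 (constraint inactive).
x_unc = -2/(2*9) = -0.1111
Check: 3*-0.1111 = -0.3333 < 7 -- violated!
Step 2: Constraint must be active: 3*x = 7
x* = 7/3 = 2.3333 (rounded; the exact value 7/3 is used below)
lambda = (2*9*(7/3) + 2)/3 = 14.6667
Step 3: Compute optimal value.
f(x*) = 9*(7/3)^2 + 2*(7/3) = 53.6667


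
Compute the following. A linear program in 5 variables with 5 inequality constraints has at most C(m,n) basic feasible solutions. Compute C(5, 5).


Each vertex corresponds to some choice of n active constraints out of m, so the number of vertices is at most C(m, n) = m! / (n!(m-n)!).
m = 5, n = 5
Numerator: 5 * 4 * 3 * 2 * 1
Denominator: 5! = 120
C(5, 5) = 1


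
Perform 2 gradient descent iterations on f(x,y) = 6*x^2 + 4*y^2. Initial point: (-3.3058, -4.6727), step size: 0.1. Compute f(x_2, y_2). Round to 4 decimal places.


Gradient descent on f(x,y) = 6*x^2 + 4*y^2.
Starting point: (-3.3058, -4.6727), alpha = 0.1
Step 1: grad_x = 2*6*-3.3058 = -39.6696, grad_y = 2*4*-4.6727 = -37.3816
  x_1 = -3.3058 - 0.1*-39.6696 = 0.6612
  y_1 = -4.6727 - 0.1*-37.3816 = -0.9345
Step 2: grad_x = 2*6*0.6612 = 7.9339, grad_y = 2*4*-0.9345 = -7.4763
  x_2 = 0.6612 - 0.1*7.9339 = -0.1322
  y_2 = -0.9345 - 0.1*-7.4763 = -0.1869
f(-0.1322, -0.1869) = 6*(-0.1322)^2 + 4*(-0.1869)^2 = 0.2447


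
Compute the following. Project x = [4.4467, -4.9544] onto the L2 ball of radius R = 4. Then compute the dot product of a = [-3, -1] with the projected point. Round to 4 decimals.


Step 1: Compute ||x|| (intermediates to 6 decimals).
||x|| = sqrt(4.4467^2 + (-4.9544)^2) = 6.657268
Step 2: Project.
Since ||x|| > R, scale = R/||x|| = 4/6.657268 = 0.600847, proj(x) = scale * x
proj(x) = [2.671786, -2.976836]
Step 3: Dot product.
a^T * proj(x) = -3*2.671786 - 1*(-2.976836) = -5.0385


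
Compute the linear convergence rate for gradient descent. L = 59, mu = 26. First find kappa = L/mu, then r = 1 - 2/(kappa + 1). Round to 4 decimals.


Step 1: Compute the condition number.
kappa = L/mu = 59/26 = 2.2692
Step 2: Compute the convergence rate.
r = 1 - 2/(kappa + 1) = 1 - 2*mu/(L + mu) = (L - mu)/(L + mu) = 33/85 = 0.3882


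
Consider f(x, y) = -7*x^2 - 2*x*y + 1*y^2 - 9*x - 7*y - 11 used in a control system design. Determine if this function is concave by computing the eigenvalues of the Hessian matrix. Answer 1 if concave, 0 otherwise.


The Hessian of f(x,y) = -7*x^2 - 2*x*y + 1*y^2 - 9*x - 7*y - 11 is:
H = [[-14, -2], [-2, 2]]
Trace = -14 + 2 = -12
Determinant = -14*2 - (-2)^2 = -32
Discriminant = (-12)^2 - 4*-32 = 272.0
Eigenvalues: lambda_1 = -14.2462, lambda_2 = 2.2462
The function is not concave.

0


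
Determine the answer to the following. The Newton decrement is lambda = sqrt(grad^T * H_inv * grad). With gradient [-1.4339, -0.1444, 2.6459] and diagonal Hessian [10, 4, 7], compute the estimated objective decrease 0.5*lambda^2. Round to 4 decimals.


Step 1: H is diagonal, so H^(-1) * g = [-0.1434, -0.0361, 0.378].
Step 2: g^T H^(-1) g = sum_i g_i^2 / H_ii
  = (-1.4339)^2/10 + (-0.1444)^2/4 + (2.6459)^2/7
  = 0.2056 + 0.0052 + 1.0001 = 1.2109
Step 3: Objective decrease = 0.5 * g^T H^(-1) g = 0.6055


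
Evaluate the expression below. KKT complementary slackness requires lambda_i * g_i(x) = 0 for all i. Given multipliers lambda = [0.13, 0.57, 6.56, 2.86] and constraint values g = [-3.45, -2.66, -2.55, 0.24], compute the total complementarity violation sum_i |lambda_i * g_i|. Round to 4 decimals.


KKT complementary slackness check:
lambda_1 * g_1 = 0.13 * -3.45 = -0.4485
lambda_2 * g_2 = 0.57 * -2.66 = -1.5162
lambda_3 * g_3 = 6.56 * -2.55 = -16.728
lambda_4 * g_4 = 2.86 * 0.24 = 0.6864
Total violation = 0.4485 + 1.5162 + 16.728 + 0.6864 = 19.3791


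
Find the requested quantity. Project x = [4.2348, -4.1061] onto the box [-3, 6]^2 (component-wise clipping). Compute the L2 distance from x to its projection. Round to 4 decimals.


Project each component onto [-3, 6].
clip(4.2348) = 4.2348, clip(-4.1061) = -3.0
Projection = [4.2348, -3.0]
Squared diffs: [0.0, 1.2235]
Distance = sqrt(1.2235) = 1.1061


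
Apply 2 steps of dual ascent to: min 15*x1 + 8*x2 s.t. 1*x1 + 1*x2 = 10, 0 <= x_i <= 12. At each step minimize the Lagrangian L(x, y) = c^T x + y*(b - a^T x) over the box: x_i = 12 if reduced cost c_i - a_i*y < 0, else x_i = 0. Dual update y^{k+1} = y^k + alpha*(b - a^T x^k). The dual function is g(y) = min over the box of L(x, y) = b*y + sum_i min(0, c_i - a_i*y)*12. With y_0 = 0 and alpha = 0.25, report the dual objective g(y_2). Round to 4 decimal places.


Dual ascent for LP: min 15*x1 + 8*x2, 1*x1 + 1*x2 = 10, 0 <= x_i <= 12
Step 1: y^k = 0.0, reduced costs: (15.0, 8.0)
  x^k = (0.0, 0.0), subgradient = b - a^T x = 10.0
  y^{k+1} = 0.0 + 0.25*10.0 = 2.5
Step 2: y^k = 2.5, reduced costs: (12.5, 5.5)
  x^k = (0.0, 0.0), subgradient = b - a^T x = 10.0
  y^{k+1} = 2.5 + 0.25*10.0 = 5.0
Dual objective at y_2 = 5.0: reduced costs (10.0, 3.0), box minimizer x = (0.0, 0.0)
g(y_2) = b*y + (c1 - a1*y)*x1 + (c2 - a2*y)*x2 = 10*5.0 + 10.0*0.0 + 3.0*0.0 = 50.0 + 0.0 + 0.0 = 50.0


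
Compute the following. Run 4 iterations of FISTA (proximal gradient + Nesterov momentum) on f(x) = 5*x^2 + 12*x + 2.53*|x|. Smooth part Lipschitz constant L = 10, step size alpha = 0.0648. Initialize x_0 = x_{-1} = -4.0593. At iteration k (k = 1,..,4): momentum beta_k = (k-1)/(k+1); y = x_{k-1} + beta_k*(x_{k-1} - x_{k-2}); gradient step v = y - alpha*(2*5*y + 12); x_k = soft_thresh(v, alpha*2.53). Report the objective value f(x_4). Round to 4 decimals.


FISTA on f(x) = 5*x^2 + 12*x + 2.53*|x|
L = 10, alpha = 0.0648
Iteration 1: beta = 0.0, y = -4.0593 + 0.0*(-4.0593 + 4.0593) = -4.0593
  grad(y) = -28.593, v = y - alpha*grad = -2.2065
  prox(v) = soft_thresh(-2.2065, 0.1639) = -2.0425
Iteration 2: beta = 0.3333, y = -2.0425 + 0.3333*(-2.0425 + 4.0593) = -1.3703
  grad(y) = -1.7027, v = y - alpha*grad = -1.2599
  prox(v) = soft_thresh(-1.2599, 0.1639) = -1.096
Iteration 3: beta = 0.5, y = -1.096 + 0.5*(-1.096 + 2.0425) = -0.6227
  grad(y) = 5.7728, v = y - alpha*grad = -0.9968
  prox(v) = soft_thresh(-0.9968, 0.1639) = -0.8329
Iteration 4: beta = 0.6, y = -0.8329 + 0.6*(-0.8329 + 1.096) = -0.675
  grad(y) = 5.2503, v = y - alpha*grad = -1.0152
  prox(v) = soft_thresh(-1.0152, 0.1639) = -0.8512
f(x_4) = 5*(-0.8512)^2 + 12*(-0.8512) + 2.53*|-0.8512| = -4.4382


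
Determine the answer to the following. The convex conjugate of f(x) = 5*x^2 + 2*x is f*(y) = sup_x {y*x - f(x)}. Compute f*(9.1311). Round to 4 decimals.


f*(y) = sup_x {y*x - a*x^2 - b*x} = sup_x {(y-b)*x - a*x^2}
FOC: (y - b) - 2a*x = 0 => x* = (y - b)/(2a)
x* = (9.1311 - 2)/(2*5) = 0.7131
f*(9.1311) = (y-b)^2/(4a) = (9.1311 - 2)^2/(4*5)
= 50.8526/20 = 2.5426


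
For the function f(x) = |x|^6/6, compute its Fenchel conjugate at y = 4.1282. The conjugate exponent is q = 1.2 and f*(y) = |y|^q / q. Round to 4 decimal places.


The conjugate exponent q satisfies 1/p + 1/q = 1.
p = 6, so q = 6/(6 - 1) = 1.2
|y|^q = 4.1282^1.2 = 5.4817
f*(4.1282) = 5.4817 / 1.2 = 4.5681


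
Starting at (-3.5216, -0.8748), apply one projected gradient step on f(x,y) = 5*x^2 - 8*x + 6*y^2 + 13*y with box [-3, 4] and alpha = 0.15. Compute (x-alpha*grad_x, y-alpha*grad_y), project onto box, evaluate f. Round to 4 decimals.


Step 1: Compute gradient at (-3.5216, -0.8748).
grad_x = 2*5*-3.5216 - 8 = -43.216
grad_y = 2*6*-0.8748 + 13 = 2.5024
Step 2: Gradient step.
x_raw = -3.5216 - 0.15*-43.216 = 2.9608
y_raw = -0.8748 - 0.15*2.5024 = -1.2502
Step 3: Project onto [-3, 4].
x_proj = clip(2.9608) = 2.9608
y_proj = clip(-1.2502) = -1.2502
Step 4: Evaluate f.
f(2.9608, -1.2502) = 13.2706


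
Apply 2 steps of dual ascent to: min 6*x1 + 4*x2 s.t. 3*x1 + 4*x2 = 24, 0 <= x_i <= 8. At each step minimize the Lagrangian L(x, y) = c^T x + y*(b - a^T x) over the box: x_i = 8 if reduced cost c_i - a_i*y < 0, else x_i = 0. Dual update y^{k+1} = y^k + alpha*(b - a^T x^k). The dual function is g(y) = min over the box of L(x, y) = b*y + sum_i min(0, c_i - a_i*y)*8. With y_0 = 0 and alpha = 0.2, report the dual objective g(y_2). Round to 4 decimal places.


Dual ascent for LP: min 6*x1 + 4*x2, 3*x1 + 4*x2 = 24, 0 <= x_i <= 8
Step 1: y^k = 0.0, reduced costs: (6.0, 4.0)
  x^k = (0.0, 0.0), subgradient = b - a^T x = 24.0
  y^{k+1} = 0.0 + 0.2*24.0 = 4.8
Step 2: y^k = 4.8, reduced costs: (-8.4, -15.2)
  x^k = (8.0, 8.0), subgradient = b - a^T x = -32.0
  y^{k+1} = 4.8 + 0.2*-32.0 = -1.6
Dual objective at y_2 = -1.6: reduced costs (10.8, 10.4), box minimizer x = (0.0, 0.0)
g(y_2) = b*y + (c1 - a1*y)*x1 + (c2 - a2*y)*x2 = 24*(-1.6) + 10.8*0.0 + 10.4*0.0 = -38.4 + 0.0 + 0.0 = -38.4


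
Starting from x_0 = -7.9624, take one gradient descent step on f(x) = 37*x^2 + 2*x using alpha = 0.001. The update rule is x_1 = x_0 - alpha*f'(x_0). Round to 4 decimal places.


We compute the gradient at x_0 and apply the update.
f'(x) = 74*x + 2
f'(-7.9624) = 74*-7.9624 + 2 = -587.2176
x_1 = -7.9624 - 0.001*-587.2176 = -7.3752


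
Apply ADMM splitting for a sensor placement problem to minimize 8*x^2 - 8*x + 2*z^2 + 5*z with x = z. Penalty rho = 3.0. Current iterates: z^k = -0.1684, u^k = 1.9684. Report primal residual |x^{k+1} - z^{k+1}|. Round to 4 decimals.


ADMM iteration with rho = 3.0, z^k = -0.1684, u^k = 1.9684
Step 1: x-update.
Minimize 8*x^2 - 8*x + (3.0/2)*(x + 0.1684 + 1.9684)^2
FOC: (2*8 + 3.0)*x = 8 + 3.0*(-0.1684 - 1.9684)
x^{k+1} = 0.0837
Step 2: z-update.
Minimize 2*z^2 + 5*z + (3.0/2)*(0.0837 - z + 1.9684)^2
FOC: (2*2 + 3.0)*z = -5 + 3.0*(0.0837 + 1.9684)
z^{k+1} = 0.1652
Step 3: u-update.
u^{k+1} = 1.9684 + 0.0837 - 0.1652 = 1.8869
Step 4: Primal residual = |0.0837 - 0.1652| = 0.0815


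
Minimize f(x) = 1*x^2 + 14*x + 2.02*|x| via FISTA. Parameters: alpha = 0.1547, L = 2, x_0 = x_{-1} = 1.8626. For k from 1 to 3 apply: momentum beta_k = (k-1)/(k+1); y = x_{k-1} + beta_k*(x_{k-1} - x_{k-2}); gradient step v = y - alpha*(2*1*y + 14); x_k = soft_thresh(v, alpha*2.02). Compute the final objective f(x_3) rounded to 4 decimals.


FISTA on f(x) = 1*x^2 + 14*x + 2.02*|x|
L = 2, alpha = 0.1547
Iteration 1: beta = 0.0, y = 1.8626 + 0.0*(1.8626 - 1.8626) = 1.8626
  grad(y) = 17.7252, v = y - alpha*grad = -0.8795
  prox(v) = soft_thresh(-0.8795, 0.3125) = -0.567
Iteration 2: beta = 0.3333, y = -0.567 + 0.3333*(-0.567 - 1.8626) = -1.3769
  grad(y) = 11.2463, v = y - alpha*grad = -3.1167
  prox(v) = soft_thresh(-3.1167, 0.3125) = -2.8042
Iteration 3: beta = 0.5, y = -2.8042 + 0.5*(-2.8042 + 0.567) = -3.9228
  grad(y) = 6.1545, v = y - alpha*grad = -4.8749
  prox(v) = soft_thresh(-4.8749, 0.3125) = -4.5624
f(x_3) = 1*(-4.5624)^2 + 14*(-4.5624) + 2.02*|-4.5624| = -33.8419
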